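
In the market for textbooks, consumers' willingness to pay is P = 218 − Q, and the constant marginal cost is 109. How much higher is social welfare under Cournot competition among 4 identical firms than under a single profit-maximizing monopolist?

The monopolist equates marginal revenue to marginal cost: 218 − 2Q = 109, so Q = 54.5. From demand, P = 163.5.
CS = ½·(218 − 163.5)·54.5 = 1485.125; PS = (163.5 − 109)·54.5 = 2970.25; TS = 4455.375.
In a 4-firm Cournot equilibrium, symmetry and the first-order condition give q = (218 − 109)/(5) = 21.8. So Q = 87.2 and P = 130.8.
CS = ½·(218 − 130.8)·87.2 = 3801.92; PS = (130.8 − 109)·87.2 = 1900.96; TS = 5702.88.
Change in social welfare: 5702.88 − 4455.375 = 1247.505.

TS rises by 1247.505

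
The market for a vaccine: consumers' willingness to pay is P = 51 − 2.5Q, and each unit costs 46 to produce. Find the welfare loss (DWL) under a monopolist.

Under competition P = MC = 46, so Q = (51 − 46)/2.5 = 2.
Monopoly sets MR = MC: 51 − 5Q = 46 ⇒ Q = 1, P = 51 − 2.5·1 = 48.5.
DWL is the triangle between Q = 1 and Q = 2: ½·(2 − 1)·(48.5 − 46) = 1.25.

DWL = 1.25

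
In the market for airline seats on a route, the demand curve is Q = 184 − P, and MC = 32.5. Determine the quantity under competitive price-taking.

Q = 151.5

Inverting demand: P = 184 − Q.
Perfect competition: P = MC = 32.5, so 184 − Q = 32.5 and Q = 151.5.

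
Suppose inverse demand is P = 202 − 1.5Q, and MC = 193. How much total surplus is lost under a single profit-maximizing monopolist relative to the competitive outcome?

DWL = 6.75

Competitive firms price at marginal cost: P = 193, giving Q = 6.
The monopolist equates marginal revenue to marginal cost: 202 − 3Q = 193, so Q = 3. From demand, P = 197.5.
DWL is the triangle between Q = 3 and Q = 6: ½·(6 − 3)·(197.5 − 193) = 6.75.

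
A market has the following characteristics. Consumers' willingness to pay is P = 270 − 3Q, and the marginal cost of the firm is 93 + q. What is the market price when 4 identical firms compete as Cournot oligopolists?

P = 137.25

Cournot with 4 identical firms: the symmetric best-response condition is 270 − 15q = 93 + q. Each firm produces q = 177/16, total output Q = 44.25, price P = 137.25.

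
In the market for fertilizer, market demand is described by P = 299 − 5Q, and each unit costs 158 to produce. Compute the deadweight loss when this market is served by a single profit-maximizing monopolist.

DWL = 497.025

Competitive firms price at marginal cost: P = 158, giving Q = 28.2.
Monopoly sets MR = MC: 299 − 10Q = 158 ⇒ Q = 14.1, P = 299 − 5·14.1 = 228.5.
DWL is the triangle between Q = 14.1 and Q = 28.2: ½·(28.2 − 14.1)·(228.5 − 158) = 497.025.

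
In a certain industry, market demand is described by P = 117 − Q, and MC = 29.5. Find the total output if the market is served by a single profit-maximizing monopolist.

Q = 43.75

The monopolist equates marginal revenue to marginal cost: 117 − 2Q = 29.5, so Q = 43.75. From demand, P = 73.25.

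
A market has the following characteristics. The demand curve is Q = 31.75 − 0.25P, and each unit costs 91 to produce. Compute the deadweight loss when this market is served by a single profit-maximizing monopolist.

DWL = 40.5

Inverting demand: P = 127 − 4Q.
Perfect competition: P = MC = 91, so 127 − 4Q = 91 and Q = 9.
Monopoly sets MR = MC: 127 − 8Q = 91 ⇒ Q = 4.5, P = 127 − 4·4.5 = 109.
DWL is the triangle between Q = 4.5 and Q = 9: ½·(9 − 4.5)·(109 − 91) = 40.5.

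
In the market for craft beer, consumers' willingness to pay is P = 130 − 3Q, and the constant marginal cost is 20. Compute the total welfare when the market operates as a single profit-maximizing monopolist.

TS = 1512.5

A monopolist chooses Q where MR = MC. MR = 130 − 6Q; setting this equal to 20 gives Q = 55/3 and P = 75.
CS = ½·(130 − 75)·55/3 = 3025/6; PS = (75 − 20)·55/3 = 3025/3; TS = 1512.5.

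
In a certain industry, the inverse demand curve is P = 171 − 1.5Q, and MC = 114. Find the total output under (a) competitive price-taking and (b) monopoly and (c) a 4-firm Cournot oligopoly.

Competition: Q = 38; Monopoly: Q = 19; Cournot: Q = 30.4

Perfect competition: P = MC = 114, so 171 − 1.5Q = 114 and Q = 38.
Monopoly sets MR = MC: 171 − 3Q = 114 ⇒ Q = 19, P = 171 − 1.5·19 = 142.5.
Cournot with 4 identical firms: the symmetric best-response condition is 171 − 7.5q = 114. Each firm produces q = 7.6, total output Q = 30.4, price P = 125.4.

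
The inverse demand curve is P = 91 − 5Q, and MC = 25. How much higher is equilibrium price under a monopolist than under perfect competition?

Under competition P = MC = 25, so Q = (91 − 25)/5 = 13.2.
Monopoly sets MR = MC: 91 − 10Q = 25 ⇒ Q = 6.6, P = 91 − 5·6.6 = 58.
Change in equilibrium price: 58 − 25 = 33.

P rises by 33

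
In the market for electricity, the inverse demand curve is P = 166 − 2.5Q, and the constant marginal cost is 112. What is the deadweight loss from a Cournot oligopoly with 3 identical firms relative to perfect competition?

Perfect competition: P = MC = 112, so 166 − 2.5Q = 112 and Q = 21.6.
With 3 symmetric Cournot firms, each firm's FOC gives 166 − 10q = 112, so q = 5.4, Q = 3·5.4 = 16.2, and P = 125.5.
DWL is the triangle between Q = 16.2 and Q = 21.6: ½·(21.6 − 16.2)·(125.5 − 112) = 36.45.

DWL = 36.45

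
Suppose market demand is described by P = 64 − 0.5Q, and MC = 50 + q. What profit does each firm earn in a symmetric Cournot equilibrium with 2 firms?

In a 2-firm Cournot equilibrium, symmetry and the first-order condition give q = (64 − 50)/(2.5) = 5.6. So Q = 11.2 and P = 58.4.
Each firm's profit = 58.4·5.6 − (50·5.6 + ½·1·5.6²) = 31.36.

π_i = 31.36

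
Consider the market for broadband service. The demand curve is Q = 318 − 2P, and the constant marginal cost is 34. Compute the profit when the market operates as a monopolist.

Profit = 7812.5

Inverting demand: P = 159 − 0.5Q.
Monopoly sets MR = MC: 159 − Q = 34 ⇒ Q = 125, P = 159 − 0.5·125 = 96.5.
Profit = (96.5 − 34)·125 = 7812.5.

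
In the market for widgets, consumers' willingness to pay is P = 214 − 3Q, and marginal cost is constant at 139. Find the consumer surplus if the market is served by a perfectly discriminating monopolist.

With perfect price discrimination, output is the efficient level Q = 25 (where demand meets MC), but every buyer pays their willingness to pay: CS = 0 and PS = total surplus.
CS = 0.

CS = 0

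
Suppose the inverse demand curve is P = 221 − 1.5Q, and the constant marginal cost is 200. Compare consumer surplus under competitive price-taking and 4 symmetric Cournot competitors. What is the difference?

Under competition P = MC = 200, so Q = (221 − 200)/1.5 = 14.
CS = ½·(221 − 200)·14 = 147.
Cournot with 4 identical firms: the symmetric best-response condition is 221 − 7.5q = 200. Each firm produces q = 2.8, total output Q = 11.2, price P = 204.2.
CS = ½·(221 − 204.2)·11.2 = 94.08.
Change in consumer surplus: 94.08 − 147 = −52.92.

CS falls by 52.92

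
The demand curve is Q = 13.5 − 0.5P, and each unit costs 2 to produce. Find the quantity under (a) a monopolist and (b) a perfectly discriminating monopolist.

Monopoly: Q = 6.25; Perfect PD: Q = 12.5

Inverting demand: P = 27 − 2Q.
Monopoly sets MR = MC: 27 − 4Q = 2 ⇒ Q = 6.25, P = 27 − 2·6.25 = 14.5.
A perfectly discriminating monopolist sells every unit with P(Q) ≥ MC(Q), so output equals the competitive quantity Q = 12.5. Each buyer pays their reservation price, so CS = 0 and the firm captures all surplus.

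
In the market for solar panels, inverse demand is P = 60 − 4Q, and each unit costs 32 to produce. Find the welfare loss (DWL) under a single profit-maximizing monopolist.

Under competition P = MC = 32, so Q = (60 − 32)/4 = 7.
A monopolist chooses Q where MR = MC. MR = 60 − 8Q; setting this equal to 32 gives Q = 3.5 and P = 46.
DWL is the triangle between Q = 3.5 and Q = 7: ½·(7 − 3.5)·(46 − 32) = 24.5.

DWL = 24.5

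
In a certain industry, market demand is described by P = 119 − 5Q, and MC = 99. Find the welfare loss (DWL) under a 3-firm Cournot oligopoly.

DWL = 2.5

Perfect competition: P = MC = 99, so 119 − 5Q = 99 and Q = 4.
With 3 symmetric Cournot firms, each firm's FOC gives 119 − 20q = 99, so q = 1, Q = 3·1 = 3, and P = 104.
DWL is the triangle between Q = 3 and Q = 4: ½·(4 − 3)·(104 − 99) = 2.5.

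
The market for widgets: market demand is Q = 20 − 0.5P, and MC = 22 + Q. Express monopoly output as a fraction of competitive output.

Q_m/Q_c = 0.6

Inverting demand: P = 40 − 2Q.
Monopoly sets MR = MC: 40 − 4Q = 22 + Q ⇒ Q = 3.6, P = 40 − 2·3.6 = 32.8.
Under competition P = MC: 40 − 2Q = 22 + Q ⇒ Q = 6, P = 28.
Ratio Q_m/Q_c = 3.6/6 = 0.6.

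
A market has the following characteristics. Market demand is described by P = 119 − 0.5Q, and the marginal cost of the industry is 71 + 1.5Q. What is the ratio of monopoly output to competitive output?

Monopoly sets MR = MC: 119 − Q = 71 + 1.5Q ⇒ Q = 19.2, P = 119 − 0.5·19.2 = 109.4.
Competitive equilibrium sets price equal to marginal cost: 119 − 0.5Q = 71 + 1.5Q, so Q = 24 and P = 107.
Ratio Q_m/Q_c = 19.2/24 = 0.8.

Q_m/Q_c = 0.8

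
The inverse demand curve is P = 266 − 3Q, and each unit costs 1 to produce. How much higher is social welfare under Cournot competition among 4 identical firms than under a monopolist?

The monopolist equates marginal revenue to marginal cost: 266 − 6Q = 1, so Q = 265/6. From demand, P = 133.5.
CS = ½·(266 − 133.5)·265/6 = 70225/24; PS = (133.5 − 1)·265/6 = 70225/12; TS = 8778.125.
Cournot with 4 identical firms: the symmetric best-response condition is 266 − 15q = 1. Each firm produces q = 53/3, total output Q = 212/3, price P = 54.
CS = ½·(266 − 54)·212/3 = 22472/3; PS = (54 − 1)·212/3 = 11236/3; TS = 11236.
Change in social welfare: 11236 − 8778.125 = 2457.875.

TS rises by 2457.875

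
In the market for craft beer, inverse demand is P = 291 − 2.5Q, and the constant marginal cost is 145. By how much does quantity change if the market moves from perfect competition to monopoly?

Competitive firms price at marginal cost: P = 145, giving Q = 58.4.
The monopolist equates marginal revenue to marginal cost: 291 − 5Q = 145, so Q = 29.2. From demand, P = 218.
Change in quantity: 29.2 − 58.4 = −29.2.

Q falls by 29.2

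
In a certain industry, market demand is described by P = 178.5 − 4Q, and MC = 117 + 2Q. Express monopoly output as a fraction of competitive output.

Q_m/Q_c = 0.6

Monopoly sets MR = MC: 178.5 − 8Q = 117 + 2Q ⇒ Q = 6.15, P = 178.5 − 4·6.15 = 153.9.
Competitive equilibrium sets price equal to marginal cost: 178.5 − 4Q = 117 + 2Q, so Q = 10.25 and P = 137.5.
Ratio Q_m/Q_c = 6.15/10.25 = 0.6.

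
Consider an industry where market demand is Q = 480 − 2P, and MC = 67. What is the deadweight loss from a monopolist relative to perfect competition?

Inverting demand: P = 240 − 0.5Q.
Competitive firms price at marginal cost: P = 67, giving Q = 346.
Monopoly sets MR = MC: 240 − Q = 67 ⇒ Q = 173, P = 240 − 0.5·173 = 153.5.
DWL is the triangle between Q = 173 and Q = 346: ½·(346 − 173)·(153.5 − 67) = 7482.25.

DWL = 7482.25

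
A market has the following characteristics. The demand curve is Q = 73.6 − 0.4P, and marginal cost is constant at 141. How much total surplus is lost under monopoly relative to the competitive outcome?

DWL = 92.45

Inverting demand: P = 184 − 2.5Q.
Under competition P = MC = 141, so Q = (184 − 141)/2.5 = 17.2.
The monopolist equates marginal revenue to marginal cost: 184 − 5Q = 141, so Q = 8.6. From demand, P = 162.5.
DWL is the triangle between Q = 8.6 and Q = 17.2: ½·(17.2 − 8.6)·(162.5 − 141) = 92.45.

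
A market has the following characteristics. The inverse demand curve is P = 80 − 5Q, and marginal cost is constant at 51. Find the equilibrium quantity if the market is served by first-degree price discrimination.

With perfect price discrimination, output is the efficient level Q = 5.8 (where demand meets MC), but every buyer pays their willingness to pay: CS = 0 and PS = total surplus.

Q = 5.8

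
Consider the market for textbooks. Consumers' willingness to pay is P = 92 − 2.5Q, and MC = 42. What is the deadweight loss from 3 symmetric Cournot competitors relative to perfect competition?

DWL = 31.25

Perfect competition: P = MC = 42, so 92 − 2.5Q = 42 and Q = 20.
In a 3-firm Cournot equilibrium, symmetry and the first-order condition give q = (92 − 42)/(10) = 5. So Q = 15 and P = 54.5.
DWL is the triangle between Q = 15 and Q = 20: ½·(20 − 15)·(54.5 − 42) = 31.25.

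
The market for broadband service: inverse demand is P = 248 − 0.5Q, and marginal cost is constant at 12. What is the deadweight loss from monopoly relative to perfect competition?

DWL = 13924

Perfect competition: P = MC = 12, so 248 − 0.5Q = 12 and Q = 472.
Monopoly sets MR = MC: 248 − Q = 12 ⇒ Q = 236, P = 248 − 0.5·236 = 130.
DWL is the triangle between Q = 236 and Q = 472: ½·(472 − 236)·(130 − 12) = 13924.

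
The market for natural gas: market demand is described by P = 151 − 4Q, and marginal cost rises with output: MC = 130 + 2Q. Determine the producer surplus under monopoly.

The monopolist equates marginal revenue to marginal cost: 151 − 8Q = 130 + 2Q, so Q = 2.1. From demand, P = 142.6.
PS = P·Q − VC(Q) = 142.6·2.1 − (130·2.1 + ½·2·2.1²) = 22.05.

PS = 22.05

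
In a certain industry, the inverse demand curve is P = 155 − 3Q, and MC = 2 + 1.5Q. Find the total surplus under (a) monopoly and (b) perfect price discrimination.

Monopoly: TS = 2184.84; Perfect PD: TS = 2601

Monopoly sets MR = MC: 155 − 6Q = 2 + 1.5Q ⇒ Q = 20.4, P = 155 − 3·20.4 = 93.8.
CS = ½·(155 − 93.8)·20.4 = 624.24; PS = (93.8·20.4 − 2·20.4 − ½·1.5·20.4²) = 1560.6; TS = 2184.84.
A perfectly discriminating monopolist sells every unit with P(Q) ≥ MC(Q), so output equals the competitive quantity Q = 34. Each buyer pays their reservation price, so CS = 0 and the firm captures all surplus.
TS = 2601 (equal to competitive TS).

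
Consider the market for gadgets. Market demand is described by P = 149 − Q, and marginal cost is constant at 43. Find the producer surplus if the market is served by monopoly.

A monopolist chooses Q where MR = MC. MR = 149 − 2Q; setting this equal to 43 gives Q = 53 and P = 96.
PS = (96 − 43)·53 = 2809.

PS = 2809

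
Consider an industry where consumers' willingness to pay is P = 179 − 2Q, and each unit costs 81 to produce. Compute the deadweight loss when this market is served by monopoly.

Competitive firms price at marginal cost: P = 81, giving Q = 49.
Monopoly sets MR = MC: 179 − 4Q = 81 ⇒ Q = 24.5, P = 179 − 2·24.5 = 130.
DWL is the triangle between Q = 24.5 and Q = 49: ½·(49 − 24.5)·(130 − 81) = 600.25.

DWL = 600.25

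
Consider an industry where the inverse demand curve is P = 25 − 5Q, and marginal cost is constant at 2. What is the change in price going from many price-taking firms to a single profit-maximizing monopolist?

Perfect competition: P = MC = 2, so 25 − 5Q = 2 and Q = 4.6.
The monopolist equates marginal revenue to marginal cost: 25 − 10Q = 2, so Q = 2.3. From demand, P = 13.5.
Change in price: 13.5 − 2 = 11.5.

P rises by 11.5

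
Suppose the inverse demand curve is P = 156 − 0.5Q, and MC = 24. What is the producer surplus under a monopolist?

A monopolist chooses Q where MR = MC. MR = 156 − Q; setting this equal to 24 gives Q = 132 and P = 90.
PS = (90 − 24)·132 = 8712.

PS = 8712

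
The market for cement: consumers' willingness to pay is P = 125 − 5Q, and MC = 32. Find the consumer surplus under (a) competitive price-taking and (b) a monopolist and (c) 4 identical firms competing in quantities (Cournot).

Perfect competition: P = MC = 32, so 125 − 5Q = 32 and Q = 18.6.
CS = ½·(125 − 32)·18.6 = 864.9.
Monopoly sets MR = MC: 125 − 10Q = 32 ⇒ Q = 9.3, P = 125 − 5·9.3 = 78.5.
CS = ½·(125 − 78.5)·9.3 = 216.225.
In a 4-firm Cournot equilibrium, symmetry and the first-order condition give q = (125 − 32)/(25) = 3.72. So Q = 14.88 and P = 50.6.
CS = ½·(125 − 50.6)·14.88 = 553.536.

Competition: CS = 864.9; Monopoly: CS = 216.225; Cournot: CS = 553.536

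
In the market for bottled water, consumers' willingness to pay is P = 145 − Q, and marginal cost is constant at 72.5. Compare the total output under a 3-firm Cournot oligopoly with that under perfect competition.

With 3 symmetric Cournot firms, each firm's FOC gives 145 − 4q = 72.5, so q = 18.125, Q = 3·18.125 = 54.375, and P = 90.625.
Competitive firms price at marginal cost: P = 72.5, giving Q = 72.5.

Cournot: Q = 54.375; Competition: Q = 72.5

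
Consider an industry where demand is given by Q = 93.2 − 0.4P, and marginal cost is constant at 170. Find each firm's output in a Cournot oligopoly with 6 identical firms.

Inverting demand: P = 233 − 2.5Q.
With 6 symmetric Cournot firms, each firm's FOC gives 233 − 17.5q = 170, so q = 3.6, Q = 6·3.6 = 21.6, and P = 179.

q_i = 3.6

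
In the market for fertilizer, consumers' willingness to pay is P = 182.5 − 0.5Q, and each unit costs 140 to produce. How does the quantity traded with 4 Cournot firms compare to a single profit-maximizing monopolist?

Cournot: Q = 68; Monopoly: Q = 42.5

With 4 symmetric Cournot firms, each firm's FOC gives 182.5 − 2.5q = 140, so q = 17, Q = 4·17 = 68, and P = 148.5.
A monopolist chooses Q where MR = MC. MR = 182.5 − Q; setting this equal to 140 gives Q = 42.5 and P = 161.25.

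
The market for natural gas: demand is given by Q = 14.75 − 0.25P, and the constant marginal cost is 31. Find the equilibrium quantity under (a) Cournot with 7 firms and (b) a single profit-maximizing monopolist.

Inverting demand: P = 59 − 4Q.
In a 7-firm Cournot equilibrium, symmetry and the first-order condition give q = (59 − 31)/(32) = 0.875. So Q = 6.125 and P = 34.5.
The monopolist equates marginal revenue to marginal cost: 59 − 8Q = 31, so Q = 3.5. From demand, P = 45.

Cournot: Q = 6.125; Monopoly: Q = 3.5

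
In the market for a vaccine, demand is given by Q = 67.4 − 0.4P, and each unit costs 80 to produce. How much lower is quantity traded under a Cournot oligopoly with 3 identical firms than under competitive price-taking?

Inverting demand: P = 168.5 − 2.5Q.
Competitive firms price at marginal cost: P = 80, giving Q = 35.4.
In a 3-firm Cournot equilibrium, symmetry and the first-order condition give q = (168.5 − 80)/(10) = 8.85. So Q = 26.55 and P = 102.125.
Change in quantity traded: 26.55 − 35.4 = −8.85.

Q falls by 8.85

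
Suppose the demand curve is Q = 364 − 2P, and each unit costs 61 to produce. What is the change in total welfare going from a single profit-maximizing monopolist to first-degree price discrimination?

TS rises by 3660.25

Inverting demand: P = 182 − 0.5Q.
The monopolist equates marginal revenue to marginal cost: 182 − Q = 61, so Q = 121. From demand, P = 121.5.
CS = ½·(182 − 121.5)·121 = 3660.25; PS = (121.5 − 61)·121 = 7320.5; TS = 10980.75.
With perfect price discrimination, output is the efficient level Q = 242 (where demand meets MC), but every buyer pays their willingness to pay: CS = 0 and PS = total surplus.
TS = 14641 (equal to competitive TS).
Change in total welfare: 14641 − 10980.75 = 3660.25.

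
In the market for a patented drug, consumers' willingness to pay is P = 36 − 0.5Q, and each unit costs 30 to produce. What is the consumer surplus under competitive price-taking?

CS = 36

Under competition P = MC = 30, so Q = (36 − 30)/0.5 = 12.
CS = ½·(36 − 30)·12 = 36.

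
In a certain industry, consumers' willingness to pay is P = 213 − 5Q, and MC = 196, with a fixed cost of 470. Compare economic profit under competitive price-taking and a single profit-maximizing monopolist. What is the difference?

Under competition P = MC = 196, so Q = (213 − 196)/5 = 3.4.
Profit = (196 − 196)·3.4 − 470 = −470.
Monopoly sets MR = MC: 213 − 10Q = 196 ⇒ Q = 1.7, P = 213 − 5·1.7 = 204.5.
Profit = (204.5 − 196)·1.7 − 470 = −455.55.
Change in economic profit: −455.55 − −470 = 14.45.

Economic profit rises by 14.45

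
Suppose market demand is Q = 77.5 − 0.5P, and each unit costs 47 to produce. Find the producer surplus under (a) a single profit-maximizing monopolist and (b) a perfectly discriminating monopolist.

Inverting demand: P = 155 − 2Q.
The monopolist equates marginal revenue to marginal cost: 155 − 4Q = 47, so Q = 27. From demand, P = 101.
PS = (101 − 47)·27 = 1458.
With perfect price discrimination, output is the efficient level Q = 54 (where demand meets MC), but every buyer pays their willingness to pay: CS = 0 and PS = total surplus.
PS = ½·(155 − 47)·54 = 2916.

Monopoly: PS = 1458; Perfect PD: PS = 2916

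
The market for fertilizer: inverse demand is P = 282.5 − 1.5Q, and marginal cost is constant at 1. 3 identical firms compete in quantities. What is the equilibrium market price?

With 3 symmetric Cournot firms, each firm's FOC gives 282.5 − 6q = 1, so q = 563/12, Q = 3·563/12 = 140.75, and P = 71.375.

P = 71.375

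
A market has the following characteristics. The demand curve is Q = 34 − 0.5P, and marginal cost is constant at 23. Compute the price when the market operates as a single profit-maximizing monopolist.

Inverting demand: P = 68 − 2Q.
The monopolist equates marginal revenue to marginal cost: 68 − 4Q = 23, so Q = 11.25. From demand, P = 45.5.

P = 45.5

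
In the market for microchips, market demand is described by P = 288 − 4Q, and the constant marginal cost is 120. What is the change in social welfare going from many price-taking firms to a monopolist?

Under competition P = MC = 120, so Q = (288 − 120)/4 = 42.
CS = ½·(288 − 120)·42 = 3528; PS = (120 − 120)·42 = 0; TS = 3528.
The monopolist equates marginal revenue to marginal cost: 288 − 8Q = 120, so Q = 21. From demand, P = 204.
CS = ½·(288 − 204)·21 = 882; PS = (204 − 120)·21 = 1764; TS = 2646.
Change in social welfare: 2646 − 3528 = −882.

Social welfare falls by 882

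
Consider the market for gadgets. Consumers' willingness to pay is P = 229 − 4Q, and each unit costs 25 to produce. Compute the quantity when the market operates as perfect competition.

Perfect competition: P = MC = 25, so 229 − 4Q = 25 and Q = 51.

Q = 51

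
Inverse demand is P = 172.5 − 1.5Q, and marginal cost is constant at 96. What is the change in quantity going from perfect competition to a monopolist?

Competitive firms price at marginal cost: P = 96, giving Q = 51.
A monopolist chooses Q where MR = MC. MR = 172.5 − 3Q; setting this equal to 96 gives Q = 25.5 and P = 134.25.
Change in quantity: 25.5 − 51 = −25.5.

Quantity falls by 25.5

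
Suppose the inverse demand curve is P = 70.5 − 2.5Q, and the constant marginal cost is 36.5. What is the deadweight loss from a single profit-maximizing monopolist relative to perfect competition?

Under competition P = MC = 36.5, so Q = (70.5 − 36.5)/2.5 = 13.6.
The monopolist equates marginal revenue to marginal cost: 70.5 − 5Q = 36.5, so Q = 6.8. From demand, P = 53.5.
DWL is the triangle between Q = 6.8 and Q = 13.6: ½·(13.6 − 6.8)·(53.5 − 36.5) = 57.8.

DWL = 57.8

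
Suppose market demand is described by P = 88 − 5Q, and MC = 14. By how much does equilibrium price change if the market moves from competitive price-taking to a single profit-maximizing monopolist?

Perfect competition: P = MC = 14, so 88 − 5Q = 14 and Q = 14.8.
The monopolist equates marginal revenue to marginal cost: 88 − 10Q = 14, so Q = 7.4. From demand, P = 51.
Change in equilibrium price: 51 − 14 = 37.

Equilibrium price rises by 37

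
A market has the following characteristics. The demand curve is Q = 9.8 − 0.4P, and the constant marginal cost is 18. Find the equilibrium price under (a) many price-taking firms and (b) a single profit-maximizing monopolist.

Inverting demand: P = 24.5 − 2.5Q.
Under competition P = MC = 18, so Q = (24.5 − 18)/2.5 = 2.6.
The monopolist equates marginal revenue to marginal cost: 24.5 − 5Q = 18, so Q = 1.3. From demand, P = 21.25.

Competition: P = 18; Monopoly: P = 21.25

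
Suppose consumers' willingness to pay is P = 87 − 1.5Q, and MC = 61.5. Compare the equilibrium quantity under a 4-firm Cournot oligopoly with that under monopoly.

In a 4-firm Cournot equilibrium, symmetry and the first-order condition give q = (87 − 61.5)/(7.5) = 3.4. So Q = 13.6 and P = 66.6.
A monopolist chooses Q where MR = MC. MR = 87 − 3Q; setting this equal to 61.5 gives Q = 8.5 and P = 74.25.

Cournot: Q = 13.6; Monopoly: Q = 8.5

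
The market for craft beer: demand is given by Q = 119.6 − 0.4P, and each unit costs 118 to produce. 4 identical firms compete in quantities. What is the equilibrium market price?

Inverting demand: P = 299 − 2.5Q.
In a 4-firm Cournot equilibrium, symmetry and the first-order condition give q = (299 − 118)/(12.5) = 14.48. So Q = 57.92 and P = 154.2.

P = 154.2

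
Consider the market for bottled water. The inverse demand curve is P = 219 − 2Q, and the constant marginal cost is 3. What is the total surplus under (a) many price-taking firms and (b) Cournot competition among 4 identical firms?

Competition: TS = 11664; Cournot: TS = 11197.44

Competitive firms price at marginal cost: P = 3, giving Q = 108.
CS = ½·(219 − 3)·108 = 11664; PS = (3 − 3)·108 = 0; TS = 11664.
Cournot with 4 identical firms: the symmetric best-response condition is 219 − 10q = 3. Each firm produces q = 21.6, total output Q = 86.4, price P = 46.2.
CS = ½·(219 − 46.2)·86.4 = 7464.96; PS = (46.2 − 3)·86.4 = 3732.48; TS = 11197.44.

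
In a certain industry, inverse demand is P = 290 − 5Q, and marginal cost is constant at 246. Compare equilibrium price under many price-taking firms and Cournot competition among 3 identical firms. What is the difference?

Competitive firms price at marginal cost: P = 246, giving Q = 8.8.
Cournot with 3 identical firms: the symmetric best-response condition is 290 − 20q = 246. Each firm produces q = 2.2, total output Q = 6.6, price P = 257.
Change in equilibrium price: 257 − 246 = 11.

Equilibrium price rises by 11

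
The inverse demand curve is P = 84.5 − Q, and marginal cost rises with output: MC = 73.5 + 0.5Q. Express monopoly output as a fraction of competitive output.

Q_m/Q_c = 0.6

A monopolist chooses Q where MR = MC. MR = 84.5 − 2Q; setting this equal to 73.5 + 0.5Q gives Q = 4.4 and P = 80.1.
Competitive equilibrium sets price equal to marginal cost: 84.5 − Q = 73.5 + 0.5Q, so Q = 22/3 and P = 463/6.
Ratio Q_m/Q_c = 4.4/(22/3) = 0.6.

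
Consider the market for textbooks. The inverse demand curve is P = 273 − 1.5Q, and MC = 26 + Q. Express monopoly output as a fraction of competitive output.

The monopolist equates marginal revenue to marginal cost: 273 − 3Q = 26 + Q, so Q = 61.75. From demand, P = 180.375.
Competitive equilibrium sets price equal to marginal cost: 273 − 1.5Q = 26 + Q, so Q = 98.8 and P = 124.8.
Ratio Q_m/Q_c = 61.75/98.8 = 0.625.

Q_m/Q_c = 0.625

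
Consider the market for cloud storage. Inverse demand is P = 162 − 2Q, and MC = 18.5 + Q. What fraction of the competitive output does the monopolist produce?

Q_m/Q_c = 0.6

A monopolist chooses Q where MR = MC. MR = 162 − 4Q; setting this equal to 18.5 + Q gives Q = 28.7 and P = 104.6.
Competitive equilibrium sets price equal to marginal cost: 162 − 2Q = 18.5 + Q, so Q = 287/6 and P = 199/3.
Ratio Q_m/Q_c = 28.7/(287/6) = 0.6.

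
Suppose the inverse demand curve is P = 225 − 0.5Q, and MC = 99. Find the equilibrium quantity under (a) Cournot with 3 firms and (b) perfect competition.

Cournot with 3 identical firms: the symmetric best-response condition is 225 − 2q = 99. Each firm produces q = 63, total output Q = 189, price P = 130.5.
Competitive firms price at marginal cost: P = 99, giving Q = 252.

Cournot: Q = 189; Competition: Q = 252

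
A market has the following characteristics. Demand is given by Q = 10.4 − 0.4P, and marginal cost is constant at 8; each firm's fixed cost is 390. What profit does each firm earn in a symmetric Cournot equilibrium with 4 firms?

Inverting demand: P = 26 − 2.5Q.
In a 4-firm Cournot equilibrium, symmetry and the first-order condition give q = (26 − 8)/(12.5) = 1.44. So Q = 5.76 and P = 11.6.
Each firm's profit = (11.6 − 8)·1.44 − 390 = −384.816.

π_i = −384.816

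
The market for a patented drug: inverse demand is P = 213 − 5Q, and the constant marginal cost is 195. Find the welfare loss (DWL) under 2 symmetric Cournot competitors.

DWL = 3.6

Under competition P = MC = 195, so Q = (213 − 195)/5 = 3.6.
Cournot with 2 identical firms: the symmetric best-response condition is 213 − 15q = 195. Each firm produces q = 1.2, total output Q = 2.4, price P = 201.
DWL is the triangle between Q = 2.4 and Q = 3.6: ½·(3.6 − 2.4)·(201 − 195) = 3.6.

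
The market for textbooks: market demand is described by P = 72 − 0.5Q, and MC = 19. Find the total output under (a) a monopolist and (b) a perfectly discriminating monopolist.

Monopoly: Q = 53; Perfect PD: Q = 106

A monopolist chooses Q where MR = MC. MR = 72 − Q; setting this equal to 19 gives Q = 53 and P = 45.5.
With perfect price discrimination, output is the efficient level Q = 106 (where demand meets MC), but every buyer pays their willingness to pay: CS = 0 and PS = total surplus.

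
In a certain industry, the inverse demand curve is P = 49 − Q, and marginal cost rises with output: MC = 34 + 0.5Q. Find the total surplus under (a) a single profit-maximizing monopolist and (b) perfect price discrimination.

Monopoly: TS = 63; Perfect PD: TS = 75

The monopolist equates marginal revenue to marginal cost: 49 − 2Q = 34 + 0.5Q, so Q = 6. From demand, P = 43.
CS = ½·(49 − 43)·6 = 18; PS = (43·6 − 34·6 − ½·0.5·6²) = 45; TS = 63.
Under first-degree price discrimination the firm charges each unit its demand price and produces up to where P = MC, i.e. Q = 10. Consumer surplus is zero; producer surplus equals total surplus.
TS = 75 (equal to competitive TS).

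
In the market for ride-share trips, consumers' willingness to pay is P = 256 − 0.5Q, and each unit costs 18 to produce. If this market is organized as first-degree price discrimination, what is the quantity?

A perfectly discriminating monopolist sells every unit with P(Q) ≥ MC(Q), so output equals the competitive quantity Q = 476. Each buyer pays their reservation price, so CS = 0 and the firm captures all surplus.

Q = 476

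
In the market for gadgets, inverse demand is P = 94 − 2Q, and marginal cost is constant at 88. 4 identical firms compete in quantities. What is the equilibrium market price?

P = 89.2

Cournot with 4 identical firms: the symmetric best-response condition is 94 − 10q = 88. Each firm produces q = 0.6, total output Q = 2.4, price P = 89.2.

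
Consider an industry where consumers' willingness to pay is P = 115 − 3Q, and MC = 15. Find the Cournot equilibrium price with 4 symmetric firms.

P = 35

With 4 symmetric Cournot firms, each firm's FOC gives 115 − 15q = 15, so q = 20/3, Q = 4·20/3 = 80/3, and P = 35.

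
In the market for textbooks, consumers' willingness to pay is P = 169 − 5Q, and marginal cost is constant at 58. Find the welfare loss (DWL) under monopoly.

Perfect competition: P = MC = 58, so 169 − 5Q = 58 and Q = 22.2.
The monopolist equates marginal revenue to marginal cost: 169 − 10Q = 58, so Q = 11.1. From demand, P = 113.5.
DWL is the triangle between Q = 11.1 and Q = 22.2: ½·(22.2 − 11.1)·(113.5 − 58) = 308.025.

DWL = 308.025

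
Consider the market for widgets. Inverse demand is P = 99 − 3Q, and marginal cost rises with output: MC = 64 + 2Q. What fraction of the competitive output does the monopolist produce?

A monopolist chooses Q where MR = MC. MR = 99 − 6Q; setting this equal to 64 + 2Q gives Q = 4.375 and P = 85.875.
Competitive equilibrium sets price equal to marginal cost: 99 − 3Q = 64 + 2Q, so Q = 7 and P = 78.
Ratio Q_m/Q_c = 4.375/7 = 0.625.

Q_m/Q_c = 0.625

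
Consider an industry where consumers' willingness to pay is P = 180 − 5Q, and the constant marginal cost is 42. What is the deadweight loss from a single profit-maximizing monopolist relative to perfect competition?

DWL = 476.1

Perfect competition: P = MC = 42, so 180 − 5Q = 42 and Q = 27.6.
Monopoly sets MR = MC: 180 − 10Q = 42 ⇒ Q = 13.8, P = 180 − 5·13.8 = 111.
DWL is the triangle between Q = 13.8 and Q = 27.6: ½·(27.6 − 13.8)·(111 − 42) = 476.1.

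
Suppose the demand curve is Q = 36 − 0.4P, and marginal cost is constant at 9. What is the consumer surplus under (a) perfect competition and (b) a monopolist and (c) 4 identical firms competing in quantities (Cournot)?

Competition: CS = 1312.2; Monopoly: CS = 328.05; Cournot: CS = 839.808

Inverting demand: P = 90 − 2.5Q.
Competitive firms price at marginal cost: P = 9, giving Q = 32.4.
CS = ½·(90 − 9)·32.4 = 1312.2.
The monopolist equates marginal revenue to marginal cost: 90 − 5Q = 9, so Q = 16.2. From demand, P = 49.5.
CS = ½·(90 − 49.5)·16.2 = 328.05.
In a 4-firm Cournot equilibrium, symmetry and the first-order condition give q = (90 − 9)/(12.5) = 6.48. So Q = 25.92 and P = 25.2.
CS = ½·(90 − 25.2)·25.92 = 839.808.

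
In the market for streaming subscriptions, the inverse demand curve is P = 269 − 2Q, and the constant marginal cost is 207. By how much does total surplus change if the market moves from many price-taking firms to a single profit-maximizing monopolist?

TS falls by 240.25

Under competition P = MC = 207, so Q = (269 − 207)/2 = 31.
CS = ½·(269 − 207)·31 = 961; PS = (207 − 207)·31 = 0; TS = 961.
The monopolist equates marginal revenue to marginal cost: 269 − 4Q = 207, so Q = 15.5. From demand, P = 238.
CS = ½·(269 − 238)·15.5 = 240.25; PS = (238 − 207)·15.5 = 480.5; TS = 720.75.
Change in total surplus: 720.75 − 961 = −240.25.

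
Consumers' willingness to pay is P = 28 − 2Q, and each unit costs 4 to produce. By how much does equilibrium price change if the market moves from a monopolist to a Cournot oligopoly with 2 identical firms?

P falls by 4

The monopolist equates marginal revenue to marginal cost: 28 − 4Q = 4, so Q = 6. From demand, P = 16.
In a 2-firm Cournot equilibrium, symmetry and the first-order condition give q = (28 − 4)/(6) = 4. So Q = 8 and P = 12.
Change in equilibrium price: 12 − 16 = −4.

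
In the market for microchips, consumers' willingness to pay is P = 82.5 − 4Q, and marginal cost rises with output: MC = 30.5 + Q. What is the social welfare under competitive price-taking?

Under competition P = MC: 82.5 − 4Q = 30.5 + Q ⇒ Q = 10.4, P = 40.9.
CS = ½·(82.5 − 40.9)·10.4 = 216.32; PS = (40.9·10.4 − 30.5·10.4 − ½·1·10.4²) = 54.08; TS = 270.4.

TS = 270.4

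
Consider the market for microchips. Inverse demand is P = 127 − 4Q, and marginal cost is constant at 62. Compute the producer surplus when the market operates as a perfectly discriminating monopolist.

With perfect price discrimination, output is the efficient level Q = 16.25 (where demand meets MC), but every buyer pays their willingness to pay: CS = 0 and PS = total surplus.
PS = ½·(127 − 62)·16.25 = 528.125.

PS = 528.125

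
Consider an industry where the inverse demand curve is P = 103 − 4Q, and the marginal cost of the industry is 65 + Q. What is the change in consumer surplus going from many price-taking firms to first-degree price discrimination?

Consumer surplus falls by 115.52

Competitive equilibrium sets price equal to marginal cost: 103 − 4Q = 65 + Q, so Q = 7.6 and P = 72.6.
CS = ½·(103 − 72.6)·7.6 = 115.52.
A perfectly discriminating monopolist sells every unit with P(Q) ≥ MC(Q), so output equals the competitive quantity Q = 7.6. Each buyer pays their reservation price, so CS = 0 and the firm captures all surplus.
CS = 0.
Change in consumer surplus: 0 − 115.52 = −115.52.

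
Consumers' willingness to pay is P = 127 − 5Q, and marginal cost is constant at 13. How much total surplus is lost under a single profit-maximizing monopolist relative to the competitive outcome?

Competitive firms price at marginal cost: P = 13, giving Q = 22.8.
The monopolist equates marginal revenue to marginal cost: 127 − 10Q = 13, so Q = 11.4. From demand, P = 70.
DWL is the triangle between Q = 11.4 and Q = 22.8: ½·(22.8 − 11.4)·(70 − 13) = 324.9.

DWL = 324.9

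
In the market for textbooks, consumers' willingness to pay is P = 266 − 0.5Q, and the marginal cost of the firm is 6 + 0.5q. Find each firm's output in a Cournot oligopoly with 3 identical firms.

Cournot with 3 identical firms: the symmetric best-response condition is 266 − 2q = 6 + 0.5q. Each firm produces q = 104, total output Q = 312, price P = 110.

q_i = 104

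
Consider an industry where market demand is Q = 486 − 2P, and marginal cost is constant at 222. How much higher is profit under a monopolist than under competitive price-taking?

Profit rises by 220.5

Inverting demand: P = 243 − 0.5Q.
Competitive firms price at marginal cost: P = 222, giving Q = 42.
Profit = (222 − 222)·42 = 0.
Monopoly sets MR = MC: 243 − Q = 222 ⇒ Q = 21, P = 243 − 0.5·21 = 232.5.
Profit = (232.5 − 222)·21 = 220.5.
Change in profit: 220.5 − 0 = 220.5.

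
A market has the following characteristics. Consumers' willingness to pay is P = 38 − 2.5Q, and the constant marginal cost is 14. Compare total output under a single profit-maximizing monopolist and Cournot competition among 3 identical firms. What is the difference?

Total output rises by 2.4

Monopoly sets MR = MC: 38 − 5Q = 14 ⇒ Q = 4.8, P = 38 − 2.5·4.8 = 26.
With 3 symmetric Cournot firms, each firm's FOC gives 38 − 10q = 14, so q = 2.4, Q = 3·2.4 = 7.2, and P = 20.
Change in total output: 7.2 − 4.8 = 2.4.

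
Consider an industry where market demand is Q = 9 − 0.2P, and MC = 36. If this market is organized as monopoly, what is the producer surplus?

Inverting demand: P = 45 − 5Q.
The monopolist equates marginal revenue to marginal cost: 45 − 10Q = 36, so Q = 0.9. From demand, P = 40.5.
PS = (40.5 − 36)·0.9 = 4.05.

PS = 4.05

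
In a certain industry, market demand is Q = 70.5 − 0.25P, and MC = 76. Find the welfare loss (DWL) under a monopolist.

Inverting demand: P = 282 − 4Q.
Under competition P = MC = 76, so Q = (282 − 76)/4 = 51.5.
The monopolist equates marginal revenue to marginal cost: 282 − 8Q = 76, so Q = 25.75. From demand, P = 179.
DWL is the triangle between Q = 25.75 and Q = 51.5: ½·(51.5 − 25.75)·(179 − 76) = 1326.125.

DWL = 1326.125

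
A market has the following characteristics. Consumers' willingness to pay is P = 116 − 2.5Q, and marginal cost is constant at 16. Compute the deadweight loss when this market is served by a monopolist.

DWL = 500

Competitive firms price at marginal cost: P = 16, giving Q = 40.
Monopoly sets MR = MC: 116 − 5Q = 16 ⇒ Q = 20, P = 116 − 2.5·20 = 66.
DWL is the triangle between Q = 20 and Q = 40: ½·(40 − 20)·(66 − 16) = 500.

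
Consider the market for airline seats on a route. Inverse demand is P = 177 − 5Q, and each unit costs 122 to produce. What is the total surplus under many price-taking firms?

Competitive firms price at marginal cost: P = 122, giving Q = 11.
CS = ½·(177 − 122)·11 = 302.5; PS = (122 − 122)·11 = 0; TS = 302.5.

TS = 302.5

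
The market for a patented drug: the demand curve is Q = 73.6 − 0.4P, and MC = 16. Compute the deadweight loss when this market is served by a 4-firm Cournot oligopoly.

DWL = 225.792

Inverting demand: P = 184 − 2.5Q.
Under competition P = MC = 16, so Q = (184 − 16)/2.5 = 67.2.
With 4 symmetric Cournot firms, each firm's FOC gives 184 − 12.5q = 16, so q = 13.44, Q = 4·13.44 = 53.76, and P = 49.6.
DWL is the triangle between Q = 53.76 and Q = 67.2: ½·(67.2 − 53.76)·(49.6 − 16) = 225.792.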